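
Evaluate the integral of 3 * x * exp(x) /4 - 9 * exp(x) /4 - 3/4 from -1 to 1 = -9*E/4 - 3/2 + 15*exp(-1)/4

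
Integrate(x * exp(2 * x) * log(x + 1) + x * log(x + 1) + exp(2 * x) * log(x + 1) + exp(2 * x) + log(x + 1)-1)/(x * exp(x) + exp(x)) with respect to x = 2*log(x + 1)*sinh(x) + C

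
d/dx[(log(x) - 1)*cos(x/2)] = (-x*log(x)*sin(x/2) + x*sin(x/2) + 2*cos(x/2))/(2*x)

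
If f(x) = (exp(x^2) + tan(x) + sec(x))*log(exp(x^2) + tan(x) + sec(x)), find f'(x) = 2*x*exp(x^2)*log(exp(x^2) + tan(x) + 1/cos(x)) + 2*x*exp(x^2) + log(exp(x^2) + tan(x) + 1/cos(x))*sin(x)/cos(x)^2 + log(exp(x^2) + tan(x) + 1/cos(x))/cos(x)^2 + sin(x)/cos(x)^2 + cos(x)^(-2)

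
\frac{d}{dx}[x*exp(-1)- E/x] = (x^2 + exp(2))*exp(-1)/x^2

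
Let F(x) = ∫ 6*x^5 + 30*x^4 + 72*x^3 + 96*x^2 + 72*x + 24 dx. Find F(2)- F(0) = 992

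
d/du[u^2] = 2*u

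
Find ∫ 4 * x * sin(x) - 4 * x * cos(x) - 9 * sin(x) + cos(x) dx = -sqrt(2)*(4*x - 5)*sin(x + pi/4) + C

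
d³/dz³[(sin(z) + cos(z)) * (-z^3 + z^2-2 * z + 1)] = -z^3*sin(z) + z^3*cos(z) + 10*z^2*sin(z) + 8*z^2*cos(z) + 10*z*sin(z) - 22*z*cos(z) - 5*sin(z) + 5*cos(z)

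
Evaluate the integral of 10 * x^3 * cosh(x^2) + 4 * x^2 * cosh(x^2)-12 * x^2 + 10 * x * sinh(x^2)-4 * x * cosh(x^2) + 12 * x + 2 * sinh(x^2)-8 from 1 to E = -4*exp(3) - 8*E - 5*sinh(1) + 6 + 6*exp(2) + (-2 + 2*E + 5*exp(2))*sinh(exp(2))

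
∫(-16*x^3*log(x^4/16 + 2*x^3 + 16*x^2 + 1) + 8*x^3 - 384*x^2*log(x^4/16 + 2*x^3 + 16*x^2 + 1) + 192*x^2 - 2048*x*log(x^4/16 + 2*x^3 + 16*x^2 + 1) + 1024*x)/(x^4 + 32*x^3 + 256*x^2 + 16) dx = 2*(1 - log(x^2*(x + 16)^2/16 + 1))*log(x^2*(x + 16)^2/16 + 1) + C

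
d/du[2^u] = 2^u*log(2)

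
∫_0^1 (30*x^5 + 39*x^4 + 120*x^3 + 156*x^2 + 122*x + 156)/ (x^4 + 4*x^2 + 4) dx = 325/6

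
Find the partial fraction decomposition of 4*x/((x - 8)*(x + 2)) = 4/(5*(x + 2)) + 16/(5*(x - 8))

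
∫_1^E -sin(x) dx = cos(E) - cos(1)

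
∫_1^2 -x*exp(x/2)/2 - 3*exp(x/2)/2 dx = -3*E + 2*exp(1/2)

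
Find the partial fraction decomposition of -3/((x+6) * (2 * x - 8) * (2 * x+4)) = -3/(160*(x + 6)) + 1/(32*(x + 2)) - 1/(80*(x - 4))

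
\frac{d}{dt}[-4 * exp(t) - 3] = -4*exp(t)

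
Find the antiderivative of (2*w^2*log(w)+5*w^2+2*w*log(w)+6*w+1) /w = (w + 1)^2*(log(w) + 2) + C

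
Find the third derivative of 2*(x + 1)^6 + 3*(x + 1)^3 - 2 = 240*x^3 + 720*x^2 + 720*x + 258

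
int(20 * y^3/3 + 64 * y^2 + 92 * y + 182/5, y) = 5*y^4/3 + 64*y^3/3 + 46*y^2 + 182*y/5 + C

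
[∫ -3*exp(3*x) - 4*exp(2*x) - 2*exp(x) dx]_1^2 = -(1 + exp(2))^3 - (1 + E)^2 - exp(2) + E + (1 + E)^3 + (1 + exp(2))^2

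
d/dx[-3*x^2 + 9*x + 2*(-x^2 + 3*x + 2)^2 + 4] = 8*x^3 - 36*x^2 + 14*x + 33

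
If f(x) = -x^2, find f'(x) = -2*x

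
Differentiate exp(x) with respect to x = exp(x)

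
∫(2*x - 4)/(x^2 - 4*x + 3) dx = log((x - 2)^2 - 1) + C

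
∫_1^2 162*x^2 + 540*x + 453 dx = 1641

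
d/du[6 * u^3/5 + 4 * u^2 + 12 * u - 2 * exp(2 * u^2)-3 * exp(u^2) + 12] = 18*u^2/5 - 8*u*exp(2*u^2) - 6*u*exp(u^2) + 8*u + 12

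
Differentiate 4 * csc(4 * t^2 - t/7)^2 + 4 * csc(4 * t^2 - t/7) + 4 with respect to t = 8*(-8*t*sin(2*t*(4*t - 1/7)) - 32*t*cos(t*(4*t - 1/7)) + sin(2*t*(4*t - 1/7))/7 + 4*cos(t*(4*t - 1/7))/7)/(3*sin(t*(4*t - 1/7)) - sin(3*t*(4*t - 1/7)))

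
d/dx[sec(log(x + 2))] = tan(log(x + 2))*sec(log(x + 2))/(x + 2)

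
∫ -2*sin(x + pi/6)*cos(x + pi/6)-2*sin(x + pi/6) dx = (cos(x + pi/6) + 1)^2 + C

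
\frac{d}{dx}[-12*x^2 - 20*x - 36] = -24*x - 20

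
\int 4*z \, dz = 2*z^2 + C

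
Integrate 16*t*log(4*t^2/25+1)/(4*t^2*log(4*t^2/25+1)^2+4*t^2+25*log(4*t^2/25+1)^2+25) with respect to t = log(log(4*t^2/25 + 1)^2 + 1) + C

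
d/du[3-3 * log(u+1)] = -3/(u + 1)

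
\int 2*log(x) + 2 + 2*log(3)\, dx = 2*x*log(3*x) + C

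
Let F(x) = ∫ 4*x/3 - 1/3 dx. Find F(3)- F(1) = 14/3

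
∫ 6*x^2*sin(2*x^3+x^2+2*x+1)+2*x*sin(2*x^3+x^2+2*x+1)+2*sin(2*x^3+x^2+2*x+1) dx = -cos(2*x^3 + x^2 + 2*x + 1) + C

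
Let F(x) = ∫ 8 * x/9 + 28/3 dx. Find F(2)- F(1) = 32/3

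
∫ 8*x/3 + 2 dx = 4*x^2/3 + 2*x + C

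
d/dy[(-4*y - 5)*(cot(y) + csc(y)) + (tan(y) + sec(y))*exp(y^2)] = 2*y*exp(y^2)*tan(y) + 2*y*exp(y^2)*sec(y) + 4*y*cot(y)^2 + 4*y*cot(y)*csc(y) + 4*y + exp(y^2)*tan(y)^2 + exp(y^2)*tan(y)*sec(y) + exp(y^2) + 5*cot(y)^2 + 5*cot(y)*csc(y) - 4*cot(y) - 4*csc(y) + 5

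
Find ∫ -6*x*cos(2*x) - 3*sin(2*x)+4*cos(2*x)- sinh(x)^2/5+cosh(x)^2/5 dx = x/5 + (2 - 3*x)*sin(2*x) + C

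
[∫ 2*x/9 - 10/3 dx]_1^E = -196/9 + (-5 + E/3)^2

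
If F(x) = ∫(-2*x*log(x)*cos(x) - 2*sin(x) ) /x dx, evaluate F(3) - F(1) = -2*log(3)*sin(3)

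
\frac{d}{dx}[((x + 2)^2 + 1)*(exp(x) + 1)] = x^2*exp(x) + 6*x*exp(x) + 2*x + 9*exp(x) + 4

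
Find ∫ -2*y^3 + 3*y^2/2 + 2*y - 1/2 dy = -y^4/2 + y^3/2 + y^2 - y/2 + C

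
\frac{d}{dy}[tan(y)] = cos(y)^(-2)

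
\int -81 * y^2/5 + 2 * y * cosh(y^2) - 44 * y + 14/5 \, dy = -27*y^3/5 - 22*y^2 + 14*y/5 + sinh(y^2) + C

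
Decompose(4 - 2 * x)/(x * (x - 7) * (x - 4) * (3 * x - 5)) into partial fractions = 9/(280*(3*x - 5)) + 1/(21*(x - 4)) - 5/(168*(x - 7)) - 1/(35*x)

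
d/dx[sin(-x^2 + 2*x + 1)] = 2*(1 - x)*cos(-x^2 + 2*x + 1)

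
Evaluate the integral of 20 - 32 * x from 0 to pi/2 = -(3 - 2*pi)^2 - 2*pi + 9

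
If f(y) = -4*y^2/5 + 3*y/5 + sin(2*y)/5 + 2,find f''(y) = -4*sin(2*y)/5 - 8/5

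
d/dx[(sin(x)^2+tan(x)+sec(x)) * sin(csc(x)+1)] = 2*sin(x)*sin(csc(x) + 1)*cos(x) + sin(csc(x) + 1)*tan(x)^2 + sin(csc(x) + 1)*tan(x)*sec(x) + sin(csc(x) + 1) - cos(x)*cos(1 + 1/sin(x)) - cos(1 + 1/sin(x))/sin(x) - cos(1 + 1/sin(x))/sin(x)^2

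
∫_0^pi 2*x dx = pi^2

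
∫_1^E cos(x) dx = -sin(1) + sin(E)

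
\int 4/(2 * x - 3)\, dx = 2*log(3 - 2*x) + C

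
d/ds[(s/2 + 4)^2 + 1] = s/2 + 4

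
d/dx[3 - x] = -1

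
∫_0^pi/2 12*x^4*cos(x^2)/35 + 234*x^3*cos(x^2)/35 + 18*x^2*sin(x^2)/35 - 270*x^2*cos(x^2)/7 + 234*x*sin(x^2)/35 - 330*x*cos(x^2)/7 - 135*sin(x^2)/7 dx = (-33/7 + 3*pi/7)*(pi^2/20 + 5 + 5*pi/2)*sin(pi^2/4)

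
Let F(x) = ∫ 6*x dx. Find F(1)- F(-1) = 0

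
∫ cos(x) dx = sin(x) + C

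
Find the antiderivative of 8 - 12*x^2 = -4*x^3 + 8*x + C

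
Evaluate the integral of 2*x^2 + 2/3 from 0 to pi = 2*pi/3 + 2*pi^3/3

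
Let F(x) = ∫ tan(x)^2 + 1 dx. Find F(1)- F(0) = tan(1)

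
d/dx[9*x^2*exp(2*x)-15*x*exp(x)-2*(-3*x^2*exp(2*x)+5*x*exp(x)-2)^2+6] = -72*x^4*exp(4*x) - 72*x^3*exp(4*x) + 180*x^3*exp(3*x) + 180*x^2*exp(3*x) - 130*x^2*exp(2*x) - 130*x*exp(2*x) + 25*x*exp(x) + 25*exp(x)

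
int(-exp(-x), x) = exp(-x) + C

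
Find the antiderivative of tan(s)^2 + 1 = tan(s) + C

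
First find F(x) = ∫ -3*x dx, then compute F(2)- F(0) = -6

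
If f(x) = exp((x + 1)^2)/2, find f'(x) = x*exp(x^2 + 2*x + 1) + exp(x^2 + 2*x + 1)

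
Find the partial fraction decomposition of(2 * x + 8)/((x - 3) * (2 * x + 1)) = -2/(2*x + 1) + 2/(x - 3)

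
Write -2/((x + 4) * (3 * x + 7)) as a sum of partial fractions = -6/(5*(3*x + 7)) + 2/(5*(x + 4))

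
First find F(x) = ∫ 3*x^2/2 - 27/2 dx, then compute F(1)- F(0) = -13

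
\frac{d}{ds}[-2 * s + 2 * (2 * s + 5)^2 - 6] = 16*s + 38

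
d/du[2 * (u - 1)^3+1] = 6*u^2 - 12*u + 6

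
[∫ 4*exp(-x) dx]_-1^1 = -4*exp(-1) + 4*E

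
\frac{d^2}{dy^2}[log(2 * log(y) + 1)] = (-4*log(y) - 6)/(4*y^2*log(y)^2 + 4*y^2*log(y) + y^2)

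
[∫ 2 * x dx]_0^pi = pi^2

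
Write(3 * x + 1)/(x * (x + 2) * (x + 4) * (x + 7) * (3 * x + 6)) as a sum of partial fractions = -4/(315*(x + 7)) + 11/(144*(x + 4)) - 1/(15*(x + 2)) + 1/(12*(x + 2)^2) + 1/(336*x)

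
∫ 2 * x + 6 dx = x^2 + 6*x + C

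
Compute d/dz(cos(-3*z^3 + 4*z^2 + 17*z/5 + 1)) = (9*z^2 - 8*z - 17/5)*sin(-3*z^3 + 4*z^2 + 17*z/5 + 1)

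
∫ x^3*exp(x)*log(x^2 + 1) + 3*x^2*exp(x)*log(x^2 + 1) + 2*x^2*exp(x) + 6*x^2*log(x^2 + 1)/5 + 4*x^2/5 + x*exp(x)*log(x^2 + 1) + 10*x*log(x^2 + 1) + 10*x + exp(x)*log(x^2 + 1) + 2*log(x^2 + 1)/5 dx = (x^2 + 1)*(5*x*exp(x) + 2*x + 25)*log(x^2 + 1)/5 + C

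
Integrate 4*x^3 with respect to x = x^4 + C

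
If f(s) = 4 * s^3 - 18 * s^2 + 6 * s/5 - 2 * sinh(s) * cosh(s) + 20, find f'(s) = 12*s^2 - 36*s - 2*cosh(2*s) + 6/5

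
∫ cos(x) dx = sin(x) + C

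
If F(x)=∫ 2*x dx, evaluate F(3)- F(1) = 8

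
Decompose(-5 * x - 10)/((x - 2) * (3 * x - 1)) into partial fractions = 7/(3*x - 1) - 4/(x - 2)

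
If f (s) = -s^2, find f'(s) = -2*s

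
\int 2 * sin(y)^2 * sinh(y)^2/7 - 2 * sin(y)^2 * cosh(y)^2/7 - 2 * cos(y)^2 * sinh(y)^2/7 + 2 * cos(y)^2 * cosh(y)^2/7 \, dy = sin(2*y)/7 + C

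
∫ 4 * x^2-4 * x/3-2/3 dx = 4*x^3/3 - 2*x^2/3 - 2*x/3 + C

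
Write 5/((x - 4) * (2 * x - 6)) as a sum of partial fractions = -5/(2*(x - 3)) + 5/(2*(x - 4))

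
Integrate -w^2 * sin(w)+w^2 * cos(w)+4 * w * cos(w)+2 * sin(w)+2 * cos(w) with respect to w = sqrt(2)*((w + 1)^2 - 1)*sin(w + pi/4) + C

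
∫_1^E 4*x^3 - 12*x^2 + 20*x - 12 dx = -4 + (-2*E + 3 + exp(2))^2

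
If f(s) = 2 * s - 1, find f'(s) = 2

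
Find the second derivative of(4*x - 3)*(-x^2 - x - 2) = -24*x - 2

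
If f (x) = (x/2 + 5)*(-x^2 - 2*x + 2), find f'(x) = -3*x^2/2 - 12*x - 9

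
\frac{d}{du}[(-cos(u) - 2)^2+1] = -2*(cos(u) + 2)*sin(u)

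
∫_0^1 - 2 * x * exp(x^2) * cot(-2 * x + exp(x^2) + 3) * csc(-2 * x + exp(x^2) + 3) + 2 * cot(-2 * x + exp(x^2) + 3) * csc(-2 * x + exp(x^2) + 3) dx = csc(1 + E) - csc(4)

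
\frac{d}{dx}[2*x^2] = 4*x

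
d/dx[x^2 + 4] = 2*x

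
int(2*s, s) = s^2 + C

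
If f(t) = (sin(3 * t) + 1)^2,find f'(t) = 6*(sin(3*t) + 1)*cos(3*t)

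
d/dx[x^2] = 2*x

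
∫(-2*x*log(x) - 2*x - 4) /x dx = -2*(x + 2)*log(x) + C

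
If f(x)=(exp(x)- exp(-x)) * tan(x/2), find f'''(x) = (3*exp(2*x)*tan(x/2)^4 + 6*exp(2*x)*tan(x/2)^3 + 10*exp(2*x)*tan(x/2)^2 + 10*exp(2*x)*tan(x/2) + 7*exp(2*x) - 3*tan(x/2)^4 + 6*tan(x/2)^3 - 10*tan(x/2)^2 + 10*tan(x/2) - 7)*exp(-x)/4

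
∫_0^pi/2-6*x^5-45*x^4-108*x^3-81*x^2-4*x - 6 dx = (-3*pi/2 - pi^2/4)^3 - 3*pi - pi^2/2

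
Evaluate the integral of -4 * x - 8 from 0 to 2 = -24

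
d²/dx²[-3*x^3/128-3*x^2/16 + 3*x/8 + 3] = -9*x/64 - 3/8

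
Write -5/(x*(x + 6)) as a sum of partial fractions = 5/(6*(x + 6)) - 5/(6*x)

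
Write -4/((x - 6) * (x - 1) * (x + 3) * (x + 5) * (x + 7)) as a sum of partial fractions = -1/(208*(x + 7)) + 1/(66*(x + 5)) - 1/(72*(x + 3)) + 1/(240*(x - 1)) - 4/(6435*(x - 6))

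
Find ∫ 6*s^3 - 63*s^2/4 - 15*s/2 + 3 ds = 3*s^4/2 - 21*s^3/4 - 15*s^2/4 + 3*s + C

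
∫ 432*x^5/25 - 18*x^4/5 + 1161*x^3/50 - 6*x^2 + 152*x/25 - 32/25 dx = 72*x^6/25 - 18*x^5/25 + 1161*x^4/200 - 2*x^3 + 76*x^2/25 - 32*x/25 + C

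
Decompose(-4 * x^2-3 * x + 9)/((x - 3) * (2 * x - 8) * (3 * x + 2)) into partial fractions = 83/(308*(3*x + 2)) + 18/(11*(x - 3)) - 67/(28*(x - 4))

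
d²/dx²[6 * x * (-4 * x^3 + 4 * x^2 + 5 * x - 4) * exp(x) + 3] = -24*x^4*exp(x) - 168*x^3*exp(x) - 114*x^2*exp(x) + 240*x*exp(x) + 12*exp(x)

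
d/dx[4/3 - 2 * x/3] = -2/3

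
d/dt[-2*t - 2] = -2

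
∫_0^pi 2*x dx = pi^2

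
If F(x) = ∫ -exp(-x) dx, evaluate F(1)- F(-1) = -E + exp(-1)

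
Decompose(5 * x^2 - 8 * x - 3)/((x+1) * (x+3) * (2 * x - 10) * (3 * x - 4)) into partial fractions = 129/(2002*(3*x - 4)) - 33/(208*(x + 3)) + 5/(84*(x + 1)) + 41/(528*(x - 5))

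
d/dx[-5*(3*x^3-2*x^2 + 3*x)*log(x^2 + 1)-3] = (-45*x^4*log(x^2 + 1) - 30*x^4 + 20*x^3*log(x^2 + 1) + 20*x^3 - 60*x^2*log(x^2 + 1) - 30*x^2 + 20*x*log(x^2 + 1) - 15*log(x^2 + 1))/(x^2 + 1)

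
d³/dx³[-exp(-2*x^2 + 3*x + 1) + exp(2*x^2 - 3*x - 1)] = (64*x^3*exp(-4*x^2 + 6*x + 2) + 64*x^3 - 144*x^2*exp(-4*x^2 + 6*x + 2) - 144*x^2 + 60*x*exp(-4*x^2 + 6*x + 2) + 156*x + 9*exp(-4*x^2 + 6*x + 2) - 63)*exp(2*x^2 - 3*x - 1)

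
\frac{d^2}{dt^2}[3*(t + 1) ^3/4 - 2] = 9*t/2 + 9/2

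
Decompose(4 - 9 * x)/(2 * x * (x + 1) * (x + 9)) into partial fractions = 85/(144*(x + 9)) - 13/(16*(x + 1)) + 2/(9*x)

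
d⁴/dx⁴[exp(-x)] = exp(-x)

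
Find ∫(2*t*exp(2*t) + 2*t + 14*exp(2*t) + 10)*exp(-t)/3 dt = 4*(t + 6)*sinh(t)/3 + C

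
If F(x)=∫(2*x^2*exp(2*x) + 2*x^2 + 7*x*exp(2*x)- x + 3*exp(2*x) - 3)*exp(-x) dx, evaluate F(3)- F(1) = -5*E - 27*exp(-3) + 5*exp(-1) + 27*exp(3)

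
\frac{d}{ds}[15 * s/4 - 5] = 15/4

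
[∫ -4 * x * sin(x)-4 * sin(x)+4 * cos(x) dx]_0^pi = -4*pi - 8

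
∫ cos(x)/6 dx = sin(x)/6 + C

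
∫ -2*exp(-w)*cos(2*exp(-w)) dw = sin(2*exp(-w)) + C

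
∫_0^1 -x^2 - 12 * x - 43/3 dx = -62/3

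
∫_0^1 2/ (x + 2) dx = -log(8) + log(18)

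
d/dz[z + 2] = 1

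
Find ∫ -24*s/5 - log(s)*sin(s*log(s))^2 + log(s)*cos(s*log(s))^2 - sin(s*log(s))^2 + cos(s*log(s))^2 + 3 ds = -12*s^2/5 + 3*s + sin(2*s*log(s))/2 + C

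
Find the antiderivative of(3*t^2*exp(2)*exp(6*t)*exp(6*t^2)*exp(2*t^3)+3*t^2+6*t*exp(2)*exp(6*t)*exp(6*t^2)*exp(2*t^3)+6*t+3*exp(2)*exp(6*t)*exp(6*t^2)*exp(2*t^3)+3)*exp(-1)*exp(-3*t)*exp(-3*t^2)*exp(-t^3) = 2*sinh((t + 1)^3) + C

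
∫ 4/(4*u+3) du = log(4*u + 3) + C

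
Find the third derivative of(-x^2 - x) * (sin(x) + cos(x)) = sqrt(2)*x^2*cos(x + pi/4) + 5*x*sin(x) + 7*x*cos(x) + 9*sin(x) - 3*cos(x)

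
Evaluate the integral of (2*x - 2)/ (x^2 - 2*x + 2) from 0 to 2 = 0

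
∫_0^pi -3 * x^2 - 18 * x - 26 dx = (-pi - 3)^3 + pi + 27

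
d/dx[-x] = -1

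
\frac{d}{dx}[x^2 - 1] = 2*x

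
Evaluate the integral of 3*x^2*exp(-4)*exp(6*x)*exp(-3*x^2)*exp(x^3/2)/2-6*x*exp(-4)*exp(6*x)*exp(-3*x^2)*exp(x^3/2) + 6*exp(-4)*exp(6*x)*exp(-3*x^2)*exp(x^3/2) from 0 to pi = -exp(-4) + exp((-2 + pi)^3/2)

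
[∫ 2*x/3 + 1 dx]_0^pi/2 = (-2 + pi/3)*(pi/4 + 3) + 6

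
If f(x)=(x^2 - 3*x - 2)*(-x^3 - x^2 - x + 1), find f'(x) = -5*x^4 + 8*x^3 + 12*x^2 + 12*x - 1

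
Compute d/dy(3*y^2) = 6*y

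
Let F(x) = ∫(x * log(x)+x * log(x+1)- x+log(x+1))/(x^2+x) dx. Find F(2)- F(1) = (-1 + log(2))*log(3) + log(2)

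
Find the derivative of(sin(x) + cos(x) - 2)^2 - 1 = 2*cos(2*x) - 4*sqrt(2)*cos(x + pi/4)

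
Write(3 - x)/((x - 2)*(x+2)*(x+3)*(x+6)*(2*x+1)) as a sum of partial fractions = -56/(825*(2*x + 1)) + 3/(352*(x + 6)) - 2/(25*(x + 3)) + 5/(48*(x + 2)) + 1/(800*(x - 2))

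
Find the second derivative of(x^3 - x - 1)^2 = 30*x^4 - 24*x^2 - 12*x + 2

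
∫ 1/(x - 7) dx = log(7 - x) + C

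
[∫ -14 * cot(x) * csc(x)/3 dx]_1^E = -14*csc(1)/3 + 14*csc(E)/3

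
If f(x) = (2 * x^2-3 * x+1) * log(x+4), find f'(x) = (4*x^2*log(x + 4) + 2*x^2 + 13*x*log(x + 4) - 3*x - 12*log(x + 4) + 1)/(x + 4)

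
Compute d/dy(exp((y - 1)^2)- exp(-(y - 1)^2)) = (2*y*exp(2*y^2 - 4*y + 2) + 2*y - 2*exp(2*y^2 - 4*y + 2) - 2)*exp(-y^2 + 2*y - 1)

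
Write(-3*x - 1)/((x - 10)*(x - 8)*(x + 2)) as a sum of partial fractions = 1/(24*(x + 2)) + 5/(4*(x - 8)) - 31/(24*(x - 10))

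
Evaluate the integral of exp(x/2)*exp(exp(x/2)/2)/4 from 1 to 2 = -exp(exp(1/2)/2) + exp(E/2)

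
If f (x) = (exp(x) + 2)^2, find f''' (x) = 8*exp(2*x) + 4*exp(x)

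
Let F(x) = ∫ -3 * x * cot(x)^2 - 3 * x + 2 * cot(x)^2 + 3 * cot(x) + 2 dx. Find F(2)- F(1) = 4*cot(2) - cot(1)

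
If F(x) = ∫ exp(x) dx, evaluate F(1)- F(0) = -1 + E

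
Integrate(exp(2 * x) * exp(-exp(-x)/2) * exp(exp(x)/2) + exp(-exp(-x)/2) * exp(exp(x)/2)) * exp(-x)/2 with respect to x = exp(sinh(x)) + C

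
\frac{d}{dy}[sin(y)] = cos(y)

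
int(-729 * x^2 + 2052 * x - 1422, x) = -243*x^3 + 1026*x^2 - 1422*x + C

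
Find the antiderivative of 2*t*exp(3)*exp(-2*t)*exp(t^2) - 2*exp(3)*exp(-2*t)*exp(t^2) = exp((t - 1)^2 + 2) + C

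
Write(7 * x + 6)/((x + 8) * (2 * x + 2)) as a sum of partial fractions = 25/(7*(x + 8)) - 1/(14*(x + 1))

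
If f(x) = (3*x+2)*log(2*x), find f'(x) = (3*x*log(x) + 3*x*log(2) + 3*x + 2)/x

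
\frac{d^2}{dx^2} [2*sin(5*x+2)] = -50*sin(5*x + 2)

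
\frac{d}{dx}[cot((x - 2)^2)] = 2*(2 - x)/sin(x^2 - 4*x + 4)^2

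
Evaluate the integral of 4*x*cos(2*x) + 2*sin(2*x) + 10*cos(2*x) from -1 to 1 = 10*sin(2)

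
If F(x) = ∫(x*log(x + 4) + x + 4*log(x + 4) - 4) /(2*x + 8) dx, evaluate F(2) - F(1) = -log(6) + 3*log(5)/2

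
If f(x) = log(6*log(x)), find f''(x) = (-log(x) - 1)/(x^2*log(x)^2)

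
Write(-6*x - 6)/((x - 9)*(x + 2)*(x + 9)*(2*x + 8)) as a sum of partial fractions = -4/(105*(x + 9)) + 9/(130*(x + 4)) - 3/(154*(x + 2)) - 5/(429*(x - 9))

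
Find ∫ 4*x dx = 2*x^2 + C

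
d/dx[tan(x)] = cos(x)^(-2)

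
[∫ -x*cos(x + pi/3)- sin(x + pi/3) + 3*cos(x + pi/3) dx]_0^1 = -3*sqrt(3)/2 + 2*sin(1 + pi/3)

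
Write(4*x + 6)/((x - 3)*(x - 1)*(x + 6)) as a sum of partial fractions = -2/(7*(x + 6)) - 5/(7*(x - 1)) + 1/(x - 3)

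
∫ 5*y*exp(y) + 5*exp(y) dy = 5*y*exp(y) + C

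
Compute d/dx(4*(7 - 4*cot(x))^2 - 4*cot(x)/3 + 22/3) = 4*(169/3 - 32*cos(x)/sin(x))/sin(x)^2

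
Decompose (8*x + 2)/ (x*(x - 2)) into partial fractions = 9/(x - 2) - 1/x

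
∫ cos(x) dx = sin(x) + C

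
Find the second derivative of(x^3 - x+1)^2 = 30*x^4 - 24*x^2 + 12*x + 2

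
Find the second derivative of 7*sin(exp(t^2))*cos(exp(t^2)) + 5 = 14*(-4*t^2*exp(t^2)*sin(2*exp(t^2)) + 2*t^2*cos(2*exp(t^2)) + cos(2*exp(t^2)))*exp(t^2)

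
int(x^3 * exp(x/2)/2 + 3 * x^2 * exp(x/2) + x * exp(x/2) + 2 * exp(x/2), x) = x*(x^2 + 2)*exp(x/2) + C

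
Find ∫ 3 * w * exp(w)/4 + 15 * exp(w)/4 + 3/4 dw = 3*(w + 4)*(exp(w) + 1)/4 + C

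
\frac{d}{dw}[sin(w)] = cos(w)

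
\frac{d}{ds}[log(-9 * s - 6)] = 3/(3*s + 2)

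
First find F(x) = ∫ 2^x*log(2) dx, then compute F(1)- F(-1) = 3/2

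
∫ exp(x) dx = exp(x) + C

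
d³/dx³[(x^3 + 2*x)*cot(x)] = -6*x^3*cot(x)^4 - 8*x^3*cot(x)^2 - 2*x^3 + 18*x^2*cot(x)^3 + 18*x^2*cot(x) - 12*x*cot(x)^4 - 34*x*cot(x)^2 - 22*x + 12*cot(x)^3 + 18*cot(x)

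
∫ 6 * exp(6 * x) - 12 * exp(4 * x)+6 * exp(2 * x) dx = (exp(2*x) - 1)^3 + C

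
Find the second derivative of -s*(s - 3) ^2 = 12 - 6*s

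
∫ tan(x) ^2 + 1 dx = tan(x) + C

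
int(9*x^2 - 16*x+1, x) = 3*x^3 - 8*x^2 + x + C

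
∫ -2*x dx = -x^2 + C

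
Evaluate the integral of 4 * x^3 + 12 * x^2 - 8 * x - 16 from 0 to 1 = -15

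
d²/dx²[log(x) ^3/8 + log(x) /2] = (-3*log(x)^2 + 6*log(x) - 4)/(8*x^2)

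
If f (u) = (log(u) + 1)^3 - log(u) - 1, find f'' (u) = (4 - 3*log(u)^2)/u^2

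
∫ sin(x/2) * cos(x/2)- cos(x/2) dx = (sin(x/2) - 1)^2 + C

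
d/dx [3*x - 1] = 3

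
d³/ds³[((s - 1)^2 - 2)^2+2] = 24*s - 24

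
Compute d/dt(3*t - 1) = 3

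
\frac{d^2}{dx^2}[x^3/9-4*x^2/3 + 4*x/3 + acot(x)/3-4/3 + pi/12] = (2*x^5 - 8*x^4 + 4*x^3 - 16*x^2 + 4*x - 8)/(3*x^4 + 6*x^2 + 3)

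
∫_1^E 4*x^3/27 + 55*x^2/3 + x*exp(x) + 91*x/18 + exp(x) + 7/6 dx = -1963/108 - 3*E/2 + 4*exp(2)/3 + (E/2 + exp(2)/3 + 5)^2/3 + exp(1 + E) + 6*exp(3)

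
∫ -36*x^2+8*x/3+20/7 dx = -12*x^3 + 4*x^2/3 + 20*x/7 + C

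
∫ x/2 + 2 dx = x^2/4 + 2*x + C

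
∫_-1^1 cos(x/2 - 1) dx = -2*sin(1/2) + 2*sin(3/2)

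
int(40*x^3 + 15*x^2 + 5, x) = 10*x^4 + 5*x^3 + 5*x + C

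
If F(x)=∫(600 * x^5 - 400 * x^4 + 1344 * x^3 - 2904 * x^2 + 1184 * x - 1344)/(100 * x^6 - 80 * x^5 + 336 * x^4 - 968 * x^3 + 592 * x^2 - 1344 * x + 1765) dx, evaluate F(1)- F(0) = -log(1765) + log(401)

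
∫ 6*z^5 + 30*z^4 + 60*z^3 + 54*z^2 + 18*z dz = z^6 + 6*z^5 + 15*z^4 + 18*z^3 + 9*z^2 + C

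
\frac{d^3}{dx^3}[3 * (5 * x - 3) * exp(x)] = 15*x*exp(x) + 36*exp(x)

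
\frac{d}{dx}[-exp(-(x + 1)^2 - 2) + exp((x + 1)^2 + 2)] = (2*x*exp(2*x^2 + 4*x + 6) + 2*x + 2*exp(2*x^2 + 4*x + 6) + 2)*exp(-x^2 - 2*x - 3)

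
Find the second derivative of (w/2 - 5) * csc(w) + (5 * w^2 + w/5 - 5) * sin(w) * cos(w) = -10*w^2*sin(2*w) - 2*w*sin(2*w)/5 + 20*w*cos(2*w) - w/(2*sin(w)) + 4*w/(3*sin(w) - sin(3*w)) + 15*sin(2*w) + 2*cos(2*w)/5 + 5/sin(w) - 40/(3*sin(w) - sin(3*w)) - 2*cos(w)/(1 - cos(2*w))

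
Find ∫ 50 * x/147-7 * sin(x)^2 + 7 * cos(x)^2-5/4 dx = 25*x^2/147 - 5*x/4 + 7*sin(2*x)/2 + C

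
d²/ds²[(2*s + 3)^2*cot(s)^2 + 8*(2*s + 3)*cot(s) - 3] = 24*s^2*cot(s)^4 + 32*s^2*cot(s)^2 + 8*s^2 + 72*s*cot(s)^4 + 96*s*cot(s)^2 + 24*s + 54*cot(s)^4 + 48*cot(s)^2 - 14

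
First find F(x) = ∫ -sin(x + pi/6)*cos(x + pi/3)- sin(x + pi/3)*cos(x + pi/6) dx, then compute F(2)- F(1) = -sin(4)/2 + sin(2)/2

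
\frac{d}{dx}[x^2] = 2*x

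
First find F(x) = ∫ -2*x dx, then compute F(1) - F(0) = -1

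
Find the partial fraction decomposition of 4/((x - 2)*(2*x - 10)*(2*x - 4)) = -1/(9*(x - 2)) - 1/(3*(x - 2)^2) + 1/(9*(x - 5))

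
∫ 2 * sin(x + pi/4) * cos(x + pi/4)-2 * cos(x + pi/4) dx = (sin(x + pi/4) - 1)^2 + C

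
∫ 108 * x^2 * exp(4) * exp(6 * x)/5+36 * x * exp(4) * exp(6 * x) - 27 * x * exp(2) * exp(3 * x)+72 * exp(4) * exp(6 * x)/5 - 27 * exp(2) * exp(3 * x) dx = (-9*x - 6)*exp(3*x + 2) + 2*(3*x + 2)^2*exp(6*x + 4)/5 + C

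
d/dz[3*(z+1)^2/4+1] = 3*z/2 + 3/2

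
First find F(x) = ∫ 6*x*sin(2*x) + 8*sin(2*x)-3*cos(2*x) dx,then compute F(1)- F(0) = 4 - 7*cos(2)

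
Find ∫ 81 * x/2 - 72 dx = 81*x^2/4 - 72*x + C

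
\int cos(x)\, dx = sin(x) + C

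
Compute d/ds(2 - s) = -1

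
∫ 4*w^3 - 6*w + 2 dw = w^4 - 3*w^2 + 2*w + C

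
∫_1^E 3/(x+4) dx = -3*log(5) + 3*log(E + 4)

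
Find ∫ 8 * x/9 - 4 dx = 4*x^2/9 - 4*x + C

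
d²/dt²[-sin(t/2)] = sin(t/2)/4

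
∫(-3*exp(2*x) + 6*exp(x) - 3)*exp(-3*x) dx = (1 - exp(x))^3*exp(-3*x) + C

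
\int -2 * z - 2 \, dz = -z^2 - 2*z + C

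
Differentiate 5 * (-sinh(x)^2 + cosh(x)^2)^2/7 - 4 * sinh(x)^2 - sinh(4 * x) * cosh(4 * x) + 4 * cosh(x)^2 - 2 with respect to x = -4*sinh(4*x)^2 - 4*cosh(4*x)^2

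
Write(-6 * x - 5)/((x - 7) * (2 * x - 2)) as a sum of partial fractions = 11/(12*(x - 1)) - 47/(12*(x - 7))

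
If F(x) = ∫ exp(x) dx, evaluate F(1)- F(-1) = E - exp(-1)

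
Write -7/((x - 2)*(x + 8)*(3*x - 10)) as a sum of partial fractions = -63/(136*(3*x - 10)) - 7/(340*(x + 8)) + 7/(40*(x - 2))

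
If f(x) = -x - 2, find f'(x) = -1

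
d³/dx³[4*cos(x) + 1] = 4*sin(x)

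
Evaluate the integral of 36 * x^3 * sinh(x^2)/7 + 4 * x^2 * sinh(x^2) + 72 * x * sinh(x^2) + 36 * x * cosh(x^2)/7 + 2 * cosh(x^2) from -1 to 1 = 4*cosh(1)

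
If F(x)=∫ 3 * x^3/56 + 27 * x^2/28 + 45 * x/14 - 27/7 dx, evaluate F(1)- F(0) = -429/224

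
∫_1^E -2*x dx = 1 - exp(2)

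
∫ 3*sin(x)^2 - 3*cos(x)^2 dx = -3*sin(2*x)/2 + C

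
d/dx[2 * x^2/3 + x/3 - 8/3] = 4*x/3 + 1/3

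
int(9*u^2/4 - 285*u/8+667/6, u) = 3*u^3/4 - 285*u^2/16 + 667*u/6 + C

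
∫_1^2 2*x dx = 3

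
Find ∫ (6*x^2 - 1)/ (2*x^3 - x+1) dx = log(6*x^3 - 3*x + 3) + C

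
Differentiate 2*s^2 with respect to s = 4*s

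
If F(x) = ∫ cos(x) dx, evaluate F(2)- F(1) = -sin(1) + sin(2)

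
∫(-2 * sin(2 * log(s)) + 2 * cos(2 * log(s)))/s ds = sqrt(2)*sin(2*log(s) + pi/4) + C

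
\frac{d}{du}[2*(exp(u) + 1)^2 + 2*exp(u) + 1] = 4*exp(2*u) + 6*exp(u)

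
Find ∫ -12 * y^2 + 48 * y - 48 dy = -4*y^3 + 24*y^2 - 48*y + C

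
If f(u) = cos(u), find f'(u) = -sin(u)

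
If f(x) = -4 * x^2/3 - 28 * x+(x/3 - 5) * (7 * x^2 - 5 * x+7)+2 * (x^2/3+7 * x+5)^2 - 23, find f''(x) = 8*x^2/3 + 70*x + 400/3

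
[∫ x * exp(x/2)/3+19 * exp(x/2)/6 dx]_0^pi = -5 + (2*pi/3 + 5)*exp(pi/2)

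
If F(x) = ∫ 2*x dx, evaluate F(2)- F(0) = 4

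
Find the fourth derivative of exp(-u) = exp(-u)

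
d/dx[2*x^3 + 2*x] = 6*x^2 + 2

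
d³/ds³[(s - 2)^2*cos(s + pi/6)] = s^2*sin(s + pi/6) - 4*s*sin(s + pi/6) - 6*s*cos(s + pi/6) - 2*sin(s + pi/6) + 12*cos(s + pi/6)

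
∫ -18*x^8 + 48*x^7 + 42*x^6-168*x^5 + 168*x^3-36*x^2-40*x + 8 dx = -2*x^9 + 6*x^8 + 6*x^7 - 28*x^6 + 42*x^4 - 12*x^3 - 20*x^2 + 8*x + C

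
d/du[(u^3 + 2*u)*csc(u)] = (-u^3*cos(u)/sin(u) + 3*u^2 - 2*u*cos(u)/sin(u) + 2)/sin(u)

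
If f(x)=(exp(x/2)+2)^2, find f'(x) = 2*exp(x/2) + exp(x)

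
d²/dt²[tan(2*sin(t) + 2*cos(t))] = 2*(-4*sin(2*t)*sin(2*sqrt(2)*sin(t + pi/4))/cos(2*sqrt(2)*sin(t + pi/4)) + 4*sin(2*sqrt(2)*sin(t + pi/4))/cos(2*sqrt(2)*sin(t + pi/4)) - sqrt(2)*sin(t + pi/4))/cos(2*sqrt(2)*sin(t + pi/4))^2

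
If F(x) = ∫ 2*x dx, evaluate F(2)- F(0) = 4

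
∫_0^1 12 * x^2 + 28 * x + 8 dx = 26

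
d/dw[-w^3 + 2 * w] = 2 - 3*w^2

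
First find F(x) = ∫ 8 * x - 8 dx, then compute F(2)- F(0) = 0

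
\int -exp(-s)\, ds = exp(-s) + C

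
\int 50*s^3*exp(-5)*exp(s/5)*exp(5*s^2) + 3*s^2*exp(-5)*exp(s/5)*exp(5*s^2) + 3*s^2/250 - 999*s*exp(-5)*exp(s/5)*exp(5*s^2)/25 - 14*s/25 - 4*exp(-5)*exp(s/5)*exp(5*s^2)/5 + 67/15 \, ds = s/15 + (s - 10)^3/250 - 4*(s - 10)^2/25 + (25*s^2 + s - 25)*exp(5*s^2 + s/5 - 5)/5 + C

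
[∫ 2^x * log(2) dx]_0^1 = 1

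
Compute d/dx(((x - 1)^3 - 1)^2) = 6*x^5 - 30*x^4 + 60*x^3 - 66*x^2 + 42*x - 12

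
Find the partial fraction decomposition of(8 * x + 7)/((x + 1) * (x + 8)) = 57/(7*(x + 8)) - 1/(7*(x + 1))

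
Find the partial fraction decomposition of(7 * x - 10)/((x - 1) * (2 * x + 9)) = 83/(11*(2*x + 9)) - 3/(11*(x - 1))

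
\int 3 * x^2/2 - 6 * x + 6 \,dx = x^3/2 - 3*x^2 + 6*x + C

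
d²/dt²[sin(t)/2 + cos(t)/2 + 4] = -sin(t)/2 - cos(t)/2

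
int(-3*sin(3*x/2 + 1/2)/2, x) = cos((3*x + 1)/2) + C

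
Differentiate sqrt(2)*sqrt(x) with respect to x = sqrt(2)/(2*sqrt(x))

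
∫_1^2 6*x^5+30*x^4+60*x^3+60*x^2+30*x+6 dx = 665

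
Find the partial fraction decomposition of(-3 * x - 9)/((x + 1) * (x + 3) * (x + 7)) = 1/(2*(x + 7)) - 1/(2*(x + 1))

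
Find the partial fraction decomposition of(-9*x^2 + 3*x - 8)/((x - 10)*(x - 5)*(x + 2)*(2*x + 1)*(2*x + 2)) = -94/(693*(2*x + 1)) - 25/(252*(x + 2)) + 5/(33*(x + 1)) + 109/(2310*(x - 5)) - 439/(13860*(x - 10))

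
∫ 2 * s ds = s^2 + C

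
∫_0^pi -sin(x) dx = -2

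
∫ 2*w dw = w^2 + C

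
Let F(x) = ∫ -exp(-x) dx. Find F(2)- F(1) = -exp(-1) + exp(-2)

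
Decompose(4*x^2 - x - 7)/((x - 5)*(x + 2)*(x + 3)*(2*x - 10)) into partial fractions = -1/(4*(x + 3)) + 11/(98*(x + 2)) + 27/(196*(x - 5)) + 11/(14*(x - 5)^2)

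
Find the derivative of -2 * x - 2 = -2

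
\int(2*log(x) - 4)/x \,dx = (log(x) - 2)^2 + C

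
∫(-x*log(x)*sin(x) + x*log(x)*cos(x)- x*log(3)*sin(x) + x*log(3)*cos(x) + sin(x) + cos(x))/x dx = sqrt(2)*log(3*x)*sin(x + pi/4) + C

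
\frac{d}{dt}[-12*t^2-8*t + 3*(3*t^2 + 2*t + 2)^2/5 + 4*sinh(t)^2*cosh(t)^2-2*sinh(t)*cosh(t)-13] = 108*t^3/5 + 108*t^2/5 - 24*t/5 + 2*sinh(4*t) - 2*cosh(2*t) - 16/5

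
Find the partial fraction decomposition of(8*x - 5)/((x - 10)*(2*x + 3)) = 34/(23*(2*x + 3)) + 75/(23*(x - 10))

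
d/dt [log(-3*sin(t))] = 1/tan(t)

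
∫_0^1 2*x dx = 1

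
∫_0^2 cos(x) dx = sin(2)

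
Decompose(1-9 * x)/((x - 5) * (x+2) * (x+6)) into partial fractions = 5/(4*(x + 6)) - 19/(28*(x + 2)) - 4/(7*(x - 5))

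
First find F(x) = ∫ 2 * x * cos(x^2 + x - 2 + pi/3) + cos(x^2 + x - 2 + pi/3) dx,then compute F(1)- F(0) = -cos(pi/6 + 2) + sqrt(3)/2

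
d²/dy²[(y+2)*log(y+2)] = 1/(y + 2)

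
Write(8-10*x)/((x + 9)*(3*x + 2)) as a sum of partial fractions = 44/(25*(3*x + 2)) - 98/(25*(x + 9))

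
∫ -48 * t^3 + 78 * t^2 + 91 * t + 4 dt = -12*t^4 + 26*t^3 + 91*t^2/2 + 4*t + C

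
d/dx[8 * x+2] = 8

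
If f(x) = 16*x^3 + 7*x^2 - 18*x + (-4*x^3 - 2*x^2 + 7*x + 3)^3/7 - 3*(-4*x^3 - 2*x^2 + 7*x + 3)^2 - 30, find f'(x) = -576*x^8/7 - 768*x^7/7 + 288*x^6 + 816*x^5/7 - 3480*x^4/7 + 1320*x^3/7 + 3561*x^2/7 - 682*x/7 - 117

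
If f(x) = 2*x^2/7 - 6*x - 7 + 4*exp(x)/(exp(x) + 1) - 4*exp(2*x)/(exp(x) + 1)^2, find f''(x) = (4*exp(4*x) + 44*exp(3*x) - 88*exp(2*x) + 44*exp(x) + 4)/(7*exp(4*x) + 28*exp(3*x) + 42*exp(2*x) + 28*exp(x) + 7)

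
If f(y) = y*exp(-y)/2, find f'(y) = (1 - y)*exp(-y)/2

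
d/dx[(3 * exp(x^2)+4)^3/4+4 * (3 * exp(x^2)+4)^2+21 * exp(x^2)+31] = 81*x*exp(3*x^2)/2 + 252*x*exp(2*x^2) + 306*x*exp(x^2)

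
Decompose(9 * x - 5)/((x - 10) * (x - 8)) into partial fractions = -67/(2*(x - 8)) + 85/(2*(x - 10))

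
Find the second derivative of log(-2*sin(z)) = -1/sin(z)^2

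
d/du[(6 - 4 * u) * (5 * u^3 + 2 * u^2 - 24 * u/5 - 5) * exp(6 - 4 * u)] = (400*u^4 - 840*u^3 - 294*u^2 + 488*u + 556)*exp(6 - 4*u)/5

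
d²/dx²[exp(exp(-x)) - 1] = (exp(x + exp(-x)) + exp(exp(-x)))*exp(-2*x)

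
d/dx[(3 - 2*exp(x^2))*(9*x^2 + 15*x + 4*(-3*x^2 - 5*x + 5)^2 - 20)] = -144*x^5*exp(x^2) - 480*x^4*exp(x^2) - 244*x^3*exp(x^2) + 432*x^3 + 20*x^2*exp(x^2) + 1080*x^2 - 276*x*exp(x^2) - 66*x + 370*exp(x^2) - 555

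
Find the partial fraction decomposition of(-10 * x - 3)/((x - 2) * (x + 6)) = -57/(8*(x + 6)) - 23/(8*(x - 2))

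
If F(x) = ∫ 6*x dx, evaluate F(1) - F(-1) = 0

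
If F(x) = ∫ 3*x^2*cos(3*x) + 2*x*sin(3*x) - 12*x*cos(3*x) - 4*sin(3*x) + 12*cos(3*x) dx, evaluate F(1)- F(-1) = 10*sin(3)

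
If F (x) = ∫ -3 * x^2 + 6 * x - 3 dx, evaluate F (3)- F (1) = -8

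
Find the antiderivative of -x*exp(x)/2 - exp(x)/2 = -x*exp(x)/2 + C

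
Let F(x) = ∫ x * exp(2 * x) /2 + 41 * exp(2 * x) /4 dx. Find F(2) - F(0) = -5 + 11*exp(4)/2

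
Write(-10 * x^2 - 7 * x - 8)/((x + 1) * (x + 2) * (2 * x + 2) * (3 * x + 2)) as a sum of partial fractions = -105/(4*(3*x + 2)) + 17/(4*(x + 2)) + 9/(2*(x + 1)) + 11/(2*(x + 1)^2)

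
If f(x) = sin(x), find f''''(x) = sin(x)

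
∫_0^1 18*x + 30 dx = 39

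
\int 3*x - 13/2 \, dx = 3*x^2/2 - 13*x/2 + C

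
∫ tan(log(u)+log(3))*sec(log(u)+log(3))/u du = sec(log(3*u)) + C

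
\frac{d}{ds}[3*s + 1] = 3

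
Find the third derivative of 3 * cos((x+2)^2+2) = 24*x^3*sin(x^2 + 4*x + 6) + 144*x^2*sin(x^2 + 4*x + 6) + 288*x*sin(x^2 + 4*x + 6) - 36*x*cos(x^2 + 4*x + 6) + 192*sin(x^2 + 4*x + 6) - 72*cos(x^2 + 4*x + 6)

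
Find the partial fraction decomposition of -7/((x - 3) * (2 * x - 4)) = 7/(2*(x - 2)) - 7/(2*(x - 3))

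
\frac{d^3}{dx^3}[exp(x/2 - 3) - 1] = exp(x/2 - 3)/8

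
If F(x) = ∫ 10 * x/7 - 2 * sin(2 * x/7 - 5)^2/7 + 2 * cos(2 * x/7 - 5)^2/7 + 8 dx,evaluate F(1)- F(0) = sin(10)/2 - sin(66/7)/2 + 61/7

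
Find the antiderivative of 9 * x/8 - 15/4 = 9*x^2/16 - 15*x/4 + C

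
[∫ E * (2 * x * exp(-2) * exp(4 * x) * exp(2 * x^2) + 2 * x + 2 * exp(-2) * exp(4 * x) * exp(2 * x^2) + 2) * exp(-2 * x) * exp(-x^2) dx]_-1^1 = -2*exp(-2) + 2*exp(2)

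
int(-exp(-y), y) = exp(-y) + C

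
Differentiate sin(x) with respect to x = cos(x)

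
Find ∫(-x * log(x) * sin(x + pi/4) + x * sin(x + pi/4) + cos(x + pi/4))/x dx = (log(x) - 1)*cos(x + pi/4) + C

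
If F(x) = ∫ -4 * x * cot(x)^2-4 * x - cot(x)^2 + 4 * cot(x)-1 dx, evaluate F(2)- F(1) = 9*cot(2) - 5*cot(1)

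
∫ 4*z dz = 2*z^2 + C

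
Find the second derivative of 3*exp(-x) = 3*exp(-x)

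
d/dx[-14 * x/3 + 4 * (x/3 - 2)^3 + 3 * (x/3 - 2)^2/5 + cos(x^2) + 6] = 4*x^2/9 - 2*x*sin(x^2) - 26*x/5 + 158/15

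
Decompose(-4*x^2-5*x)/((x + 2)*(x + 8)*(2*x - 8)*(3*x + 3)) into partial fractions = 1/(14*(x + 8)) - 1/(36*(x + 2)) - 1/(210*(x + 1)) - 7/(180*(x - 4))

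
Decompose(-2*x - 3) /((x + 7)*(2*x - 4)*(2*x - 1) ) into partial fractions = 8/(45*(2*x - 1)) + 11/(270*(x + 7)) - 7/(54*(x - 2))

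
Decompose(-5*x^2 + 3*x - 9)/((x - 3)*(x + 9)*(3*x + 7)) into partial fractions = 389/(320*(3*x + 7)) - 147/(80*(x + 9)) - 15/(64*(x - 3))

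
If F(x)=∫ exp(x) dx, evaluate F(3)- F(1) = -E + exp(3)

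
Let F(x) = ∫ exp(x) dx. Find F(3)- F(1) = -E + exp(3)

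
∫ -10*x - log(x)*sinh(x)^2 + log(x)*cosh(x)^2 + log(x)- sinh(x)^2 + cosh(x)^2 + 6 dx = x*(-5*x + 2*log(x) + 5) + C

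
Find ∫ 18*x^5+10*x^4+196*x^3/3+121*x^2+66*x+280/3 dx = 3*x^6 + 2*x^5 + 49*x^4/3 + 121*x^3/3 + 33*x^2 + 280*x/3 + C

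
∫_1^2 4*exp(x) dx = -4*E + 4*exp(2)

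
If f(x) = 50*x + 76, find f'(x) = 50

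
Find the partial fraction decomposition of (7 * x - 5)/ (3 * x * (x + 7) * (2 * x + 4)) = -9/(35*(x + 7)) + 19/(60*(x + 2)) - 5/(84*x)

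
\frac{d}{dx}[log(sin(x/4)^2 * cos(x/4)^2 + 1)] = sin(x)/(9 - cos(x))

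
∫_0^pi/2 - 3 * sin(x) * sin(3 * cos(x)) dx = -1 + cos(3)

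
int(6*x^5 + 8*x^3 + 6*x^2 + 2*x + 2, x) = x^6 + 2*x^4 + 2*x^3 + x^2 + 2*x + C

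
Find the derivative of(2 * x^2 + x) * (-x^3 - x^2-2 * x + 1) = -10*x^4 - 12*x^3 - 15*x^2 + 1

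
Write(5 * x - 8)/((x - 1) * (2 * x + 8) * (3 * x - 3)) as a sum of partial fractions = -14/(75*(x + 4)) + 14/(75*(x - 1)) - 1/(10*(x - 1)^2)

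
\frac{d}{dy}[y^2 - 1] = 2*y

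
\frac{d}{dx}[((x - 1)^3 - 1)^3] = 9*x^8 - 72*x^7 + 252*x^6 - 522*x^5 + 720*x^4 - 684*x^3 + 441*x^2 - 180*x + 36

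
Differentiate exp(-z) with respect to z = -exp(-z)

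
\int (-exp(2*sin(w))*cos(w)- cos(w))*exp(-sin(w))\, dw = -exp(sin(w)) + exp(-sin(w)) + C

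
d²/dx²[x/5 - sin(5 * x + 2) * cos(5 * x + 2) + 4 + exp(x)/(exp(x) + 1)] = (50*exp(3*x)*sin(10*x + 4) + 150*exp(2*x)*sin(10*x + 4) - exp(2*x) + 150*exp(x)*sin(10*x + 4) + exp(x) + 50*sin(10*x + 4))/(exp(3*x) + 3*exp(2*x) + 3*exp(x) + 1)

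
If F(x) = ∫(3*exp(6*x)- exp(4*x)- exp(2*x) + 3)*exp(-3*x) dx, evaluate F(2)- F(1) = -(E - exp(-1))^3 - 2*E - 2*exp(-2) + 2*exp(-1) + 2*exp(2) + (-exp(-2) + exp(2))^3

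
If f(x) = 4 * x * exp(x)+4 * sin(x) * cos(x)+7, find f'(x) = 4*x*exp(x) + 4*exp(x) + 4*cos(2*x)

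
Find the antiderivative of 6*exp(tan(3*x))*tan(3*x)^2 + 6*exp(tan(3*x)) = 2*exp(tan(3*x)) + C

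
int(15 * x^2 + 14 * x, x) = 5*x^3 + 7*x^2 + C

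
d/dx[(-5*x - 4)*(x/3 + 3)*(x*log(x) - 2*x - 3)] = -5*x^2*log(x) + 25*x^2/3 - 98*x*log(x)/3 + 59*x - 12*log(x) + 61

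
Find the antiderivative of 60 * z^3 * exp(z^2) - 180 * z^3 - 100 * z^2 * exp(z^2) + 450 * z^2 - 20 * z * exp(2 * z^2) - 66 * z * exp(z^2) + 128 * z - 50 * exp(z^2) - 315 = -21*z^2 + 35*z - 5*(-3*z^2 + 5*z + exp(z^2) + 7)^2 + 7*exp(z^2) + C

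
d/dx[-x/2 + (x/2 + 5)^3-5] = 3*x^2/8 + 15*x/2 + 37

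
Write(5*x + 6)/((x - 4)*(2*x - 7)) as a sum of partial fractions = -47/(2*x - 7) + 26/(x - 4)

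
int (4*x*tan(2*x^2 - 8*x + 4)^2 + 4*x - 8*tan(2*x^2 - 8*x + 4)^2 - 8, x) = tan(2*(x - 2)^2 - 4) + C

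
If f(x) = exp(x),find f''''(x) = exp(x)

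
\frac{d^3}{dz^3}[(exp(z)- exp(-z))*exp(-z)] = 8*exp(-2*z)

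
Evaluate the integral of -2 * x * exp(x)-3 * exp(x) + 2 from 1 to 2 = -5*exp(2) + 2 + 3*E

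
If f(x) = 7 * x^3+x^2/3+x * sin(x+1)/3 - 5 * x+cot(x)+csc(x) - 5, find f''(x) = -x*sin(x + 1)/3 + 42*x + 2*cos(x + 1)/3 + 2/3 - 1/sin(x) + 2*cos(x)/sin(x)^3 + 2/sin(x)^3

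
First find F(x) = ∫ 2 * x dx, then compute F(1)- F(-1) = 0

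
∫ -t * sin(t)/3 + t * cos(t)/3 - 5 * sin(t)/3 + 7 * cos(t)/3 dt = sqrt(2)*(t + 6)*sin(t + pi/4)/3 + C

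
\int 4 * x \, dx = 2*x^2 + C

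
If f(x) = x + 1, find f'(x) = 1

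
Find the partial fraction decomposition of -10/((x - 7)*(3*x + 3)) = 5/(12*(x + 1)) - 5/(12*(x - 7))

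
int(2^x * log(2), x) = 2^x + C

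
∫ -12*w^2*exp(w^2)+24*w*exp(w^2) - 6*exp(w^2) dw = 6*(2 - w)*exp(w^2) + C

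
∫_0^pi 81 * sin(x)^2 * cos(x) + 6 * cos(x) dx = 0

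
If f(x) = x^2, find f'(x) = 2*x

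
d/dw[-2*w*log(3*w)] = -2*log(w) - 2*log(3) - 2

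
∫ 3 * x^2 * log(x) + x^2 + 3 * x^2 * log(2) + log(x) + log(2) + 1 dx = x*(x^2 + 1)*log(2*x) + C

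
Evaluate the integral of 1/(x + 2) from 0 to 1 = -log(2) + log(3)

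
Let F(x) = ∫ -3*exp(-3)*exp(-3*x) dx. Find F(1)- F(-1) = -1 + exp(-6)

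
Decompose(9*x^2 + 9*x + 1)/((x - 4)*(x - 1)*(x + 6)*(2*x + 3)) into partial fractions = 62/(495*(2*x + 3)) - 271/(630*(x + 6)) - 19/(105*(x - 1)) + 181/(330*(x - 4))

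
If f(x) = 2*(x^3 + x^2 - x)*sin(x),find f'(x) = 2*x^3*cos(x) + 6*x^2*sin(x) + 2*x^2*cos(x) + 4*x*sin(x) - 2*x*cos(x) - 2*sin(x)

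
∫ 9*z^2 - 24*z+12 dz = 3*z^3 - 12*z^2 + 12*z + C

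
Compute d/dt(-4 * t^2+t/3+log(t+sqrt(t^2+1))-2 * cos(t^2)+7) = (12*t^3*sin(t^2) - 24*t^3 + 12*t^2*sqrt(t^2 + 1)*sin(t^2) - 24*t^2*sqrt(t^2 + 1) + t^2 + t*sqrt(t^2 + 1) + 12*t*sin(t^2) - 21*t + 3*sqrt(t^2 + 1) + 1)/(3*t^2 + 3*t*sqrt(t^2 + 1) + 3)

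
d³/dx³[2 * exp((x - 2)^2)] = 16*x^3*exp(x^2 - 4*x + 4) - 96*x^2*exp(x^2 - 4*x + 4) + 216*x*exp(x^2 - 4*x + 4) - 176*exp(x^2 - 4*x + 4)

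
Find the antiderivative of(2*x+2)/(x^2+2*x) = log(-x*(x + 2)) + C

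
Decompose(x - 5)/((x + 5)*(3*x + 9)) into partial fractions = 5/(3*(x + 5)) - 4/(3*(x + 3))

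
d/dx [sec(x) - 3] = tan(x)*sec(x)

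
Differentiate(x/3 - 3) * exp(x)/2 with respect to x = x*exp(x)/6 - 4*exp(x)/3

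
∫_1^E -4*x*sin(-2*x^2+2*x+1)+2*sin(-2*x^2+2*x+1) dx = -cos(-2*exp(2) + 1 + 2*E) + cos(1)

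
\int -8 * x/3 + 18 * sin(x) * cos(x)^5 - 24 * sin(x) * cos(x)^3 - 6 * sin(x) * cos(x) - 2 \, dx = -4*x^2/3 - 2*x + 6*sin(x)^4 - 15*sin(x)^2 - 3*cos(x)^6 + C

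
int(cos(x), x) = sin(x) + C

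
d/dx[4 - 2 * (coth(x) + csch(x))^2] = 4*(sinh(x) + 2/tanh(x) + 2/sinh(x))/sinh(x)^2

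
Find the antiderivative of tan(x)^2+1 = tan(x) + C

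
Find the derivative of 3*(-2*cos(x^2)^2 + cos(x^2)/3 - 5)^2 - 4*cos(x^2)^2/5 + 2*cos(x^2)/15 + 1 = 2*x*(193*sin(x^2)/15 - 1073*sin(2*x^2)/15 + 3*sin(3*x^2) - 6*sin(4*x^2))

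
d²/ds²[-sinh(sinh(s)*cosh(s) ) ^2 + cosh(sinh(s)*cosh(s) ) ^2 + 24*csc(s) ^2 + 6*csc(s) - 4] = 6*(-1 - 16/sin(s) + 2/sin(s)^2 + 24/sin(s)^3)/sin(s)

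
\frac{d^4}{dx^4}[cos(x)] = cos(x)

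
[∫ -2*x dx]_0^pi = -pi^2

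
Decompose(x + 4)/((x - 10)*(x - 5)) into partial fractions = -9/(5*(x - 5)) + 14/(5*(x - 10))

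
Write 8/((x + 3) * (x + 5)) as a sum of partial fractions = -4/(x + 5) + 4/(x + 3)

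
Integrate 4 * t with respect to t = 2*t^2 + C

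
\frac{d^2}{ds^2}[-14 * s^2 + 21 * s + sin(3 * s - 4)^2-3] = 18*cos(6*s - 8) - 28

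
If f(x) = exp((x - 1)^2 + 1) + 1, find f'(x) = 2*x*exp(x^2 - 2*x + 2) - 2*exp(x^2 - 2*x + 2)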